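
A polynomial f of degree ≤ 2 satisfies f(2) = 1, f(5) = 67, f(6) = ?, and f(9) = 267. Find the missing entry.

The 3 known points determine the degree-2 polynomial uniquely.
Write f(t) = at^2 + bt + c. Substituting each data point gives a linear system:
  4a + 2b + c = 1
  25a + 5b + c = 67
  81a + 9b + c = 267
Solving the system yields a = 4, b = -6, c = -3.
So f(t) = 4t² - 6t - 3.
Then f(6) = 105.

105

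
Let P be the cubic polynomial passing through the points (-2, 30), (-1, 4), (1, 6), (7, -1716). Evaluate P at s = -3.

114

Write P(s) = as^3 + bs^2 + cs + d. Substituting each data point gives a linear system:
  -8a + 4b - 2c + d = 30
  -a + b - c + d = 4
  a + b + c + d = 6
  343a + 49b + 7c + d = -1716
Solving the system yields a = -5, b = -1, c = 6, d = 6.
So P(s) = -5s^3 - s^2 + 6s + 6.
Then P(-3) = 114.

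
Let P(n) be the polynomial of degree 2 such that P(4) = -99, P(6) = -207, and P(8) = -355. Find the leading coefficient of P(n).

-5

Write P(n) = an^2 + bn + c. Substituting each data point gives a linear system:
  16a + 4b + c = -99
  36a + 6b + c = -207
  64a + 8b + c = -355
Solving the system yields a = -5, b = -4, c = -3.
So P(n) = -5n² - 4n - 3.
The leading coefficient is -5.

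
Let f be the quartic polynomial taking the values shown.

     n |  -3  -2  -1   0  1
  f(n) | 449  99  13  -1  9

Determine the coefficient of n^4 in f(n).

Write f(n) = an^4 + bn^3 + cn^2 + dn + e. Substituting each data point gives a linear system:
  81a - 27b + 9c - 3d + e = 449
  16a - 8b + 4c - 2d + e = 99
  a - b + c - d + e = 13
  e = -1
  a + b + c + d + e = 9
Solving the system yields a = 6, b = 4, c = 6, d = -6, e = -1.
So f(n) = 6n^4 + 4n^3 + 6n^2 - 6n - 1.
The leading coefficient is 6.

6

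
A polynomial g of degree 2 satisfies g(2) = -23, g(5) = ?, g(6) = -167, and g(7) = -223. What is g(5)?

-119

The 3 known points determine the degree-2 polynomial uniquely.
Write g(s) = as^2 + bs + c. Substituting each data point gives a linear system:
  4a + 2b + c = -23
  36a + 6b + c = -167
  49a + 7b + c = -223
Solving the system yields a = -4, b = -4, c = 1.
So g(s) = -4s² - 4s + 1.
Then g(5) = -119.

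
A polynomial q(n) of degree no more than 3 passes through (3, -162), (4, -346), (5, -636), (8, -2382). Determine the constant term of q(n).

-6

Write q(n) = an^3 + bn^2 + cn + d. Substituting each data point gives a linear system:
  27a + 9b + 3c + d = -162
  64a + 16b + 4c + d = -346
  125a + 25b + 5c + d = -636
  512a + 64b + 8c + d = -2382
Solving the system yields a = -4, b = -5, c = -1, d = -6.
So q(n) = -4n³ - 5n² - n - 6.
The constant term is -6.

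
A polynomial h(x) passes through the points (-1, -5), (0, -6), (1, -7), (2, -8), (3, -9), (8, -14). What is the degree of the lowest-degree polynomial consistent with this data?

1

Divided differences on the nodes -1, 0, 1, 2, 3, 8:
  order 0: -5  -6  -7  -8  -9  -14
  order 1: -1  -1  -1  -1  -1
  order 2: 0  0  0  0
  order 3: 0  0  0
  order 4: 0  0
  order 5: 0
The order-1 divided differences are all -1 (nonzero) and every higher order vanishes, so the data lies on a polynomial of degree exactly 1.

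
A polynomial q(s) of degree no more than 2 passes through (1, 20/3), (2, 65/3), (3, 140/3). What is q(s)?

Write q(s) = as^2 + bs + c. Substituting each data point gives a linear system:
  a + b + c = 20/3
  4a + 2b + c = 65/3
  9a + 3b + c = 140/3
Solving the system yields a = 5, b = 0, c = 5/3.
So q(s) = 5s² + 5/3.
Check: q(3) = 140/3. ✓

q(s) = 5s^2 + 5/3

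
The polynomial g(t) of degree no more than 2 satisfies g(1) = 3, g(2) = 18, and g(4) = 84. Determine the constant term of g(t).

Write g(t) = at^2 + bt + c. Substituting each data point gives a linear system:
  a + b + c = 3
  4a + 2b + c = 18
  16a + 4b + c = 84
Solving the system yields a = 6, b = -3, c = 0.
So g(t) = 6t^2 - 3t.
The constant term is 0.

0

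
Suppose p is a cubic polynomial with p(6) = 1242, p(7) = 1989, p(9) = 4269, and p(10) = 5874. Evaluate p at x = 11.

Write p(x) = ax^3 + bx^2 + cx + d. Substituting each data point gives a linear system:
  216a + 36b + 6c + d = 1242
  343a + 49b + 7c + d = 1989
  729a + 81b + 9c + d = 4269
  1000a + 100b + 10c + d = 5874
Solving the system yields a = 6, b = -1, c = -2, d = -6.
So p(x) = 6x^3 - x^2 - 2x - 6.
Then p(11) = 7837.

7837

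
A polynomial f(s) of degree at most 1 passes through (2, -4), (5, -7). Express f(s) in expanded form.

f(s) = -s - 2

Using the Lagrange interpolation formula with nodes 2, 5:
  L_0(s) = (s - 5) / -3
  L_1(s) = (s - 2) / 3
Then f(s) = -4·L_0(s) - 7·L_1(s).
Expanding and collecting terms gives f(s) = -s - 2.
Check: f(2) = -4. ✓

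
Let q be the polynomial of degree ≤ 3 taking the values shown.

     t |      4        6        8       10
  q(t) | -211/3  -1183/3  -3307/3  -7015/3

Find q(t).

q(t) = -3t^3 + 6t^2 + 6t + 5/3

Using the Lagrange interpolation formula with nodes 4, 6, 8, 10:
  L_0(t) = (t - 6)(t - 8)(t - 10) / -48
  L_1(t) = (t - 4)(t - 8)(t - 10) / 16
  L_2(t) = (t - 4)(t - 6)(t - 10) / -16
  L_3(t) = (t - 4)(t - 6)(t - 8) / 48
Then q(t) = -211/3·L_0(t) - 1183/3·L_1(t) - 3307/3·L_2(t) - 7015/3·L_3(t).
Expanding and collecting terms gives q(t) = -3t^3 + 6t^2 + 6t + 5/3.
Check: q(8) = -3307/3. ✓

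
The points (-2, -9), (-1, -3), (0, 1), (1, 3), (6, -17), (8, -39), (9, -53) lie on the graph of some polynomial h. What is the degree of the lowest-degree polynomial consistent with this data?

Divided differences on the nodes -2, -1, 0, 1, 6, 8, 9:
  order 0: -9  -3  1  3  -17  -39  -53
  order 1: 6  4  2  -4  -11  -14
  order 2: -1  -1  -1  -1  -1
  order 3: 0  0  0  0
  order 4: 0  0  0
  order 5: 0  0
  order 6: 0
The order-2 divided differences are all -1 (nonzero) and every higher order vanishes, so the data lies on a polynomial of degree exactly 2.

2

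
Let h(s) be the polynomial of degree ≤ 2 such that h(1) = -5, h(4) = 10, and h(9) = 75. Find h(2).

-2

Write h(s) = as^2 + bs + c. Substituting each data point gives a linear system:
  a + b + c = -5
  16a + 4b + c = 10
  81a + 9b + c = 75
Solving the system yields a = 1, b = 0, c = -6.
So h(s) = s² - 6.
Then h(2) = -2.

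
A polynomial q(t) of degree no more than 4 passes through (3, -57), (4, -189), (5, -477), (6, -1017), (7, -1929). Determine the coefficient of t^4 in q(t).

Write q(t) = at^4 + bt^3 + ct^2 + dt + e. Substituting each data point gives a linear system:
  81a + 27b + 9c + 3d + e = -57
  256a + 64b + 16c + 4d + e = -189
  625a + 125b + 25c + 5d + e = -477
  1296a + 216b + 36c + 6d + e = -1017
  2401a + 343b + 49c + 7d + e = -1929
Solving the system yields a = -1, b = 2, c = -5, d = 4, e = 3.
So q(t) = -t^4 + 2t^3 - 5t^2 + 4t + 3.
The leading coefficient is -1.

-1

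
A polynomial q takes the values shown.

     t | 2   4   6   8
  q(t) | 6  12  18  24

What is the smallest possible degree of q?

1

Forward differences of the values at t = 2, 4, 6, 8:
  q  : 6  12  18  24
  Δ  : 6  6  6
  Δ^2: 0  0
  Δ^3: 0
The first differences are constant (6) and nonzero, while all higher differences vanish, so the minimal degree is 1.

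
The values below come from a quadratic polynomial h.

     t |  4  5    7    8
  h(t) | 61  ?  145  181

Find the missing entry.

The 3 known points determine the degree-2 polynomial uniquely.
Write h(t) = at^2 + bt + c. Substituting each data point gives a linear system:
  16a + 4b + c = 61
  49a + 7b + c = 145
  64a + 8b + c = 181
Solving the system yields a = 2, b = 6, c = 5.
So h(t) = 2t² + 6t + 5.
Then h(5) = 85.

85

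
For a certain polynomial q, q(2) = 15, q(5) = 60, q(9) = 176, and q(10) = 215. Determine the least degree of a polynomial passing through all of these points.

Divided differences on the nodes 2, 5, 9, 10:
  order 0: 15  60  176  215
  order 1: 15  29  39
  order 2: 2  2
  order 3: 0
The order-2 divided differences are all 2 (nonzero) and every higher order vanishes, so the data lies on a polynomial of degree exactly 2.

2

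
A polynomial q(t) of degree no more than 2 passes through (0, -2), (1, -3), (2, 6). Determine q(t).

Using the Lagrange interpolation formula with nodes 0, 1, 2:
  L_0(t) = (t - 1)(t - 2) / 2
  L_1(t) = t(t - 2) / -1
  L_2(t) = t(t - 1) / 2
Then q(t) = -2·L_0(t) - 3·L_1(t) + 6·L_2(t).
Expanding and collecting terms gives q(t) = 5t^2 - 6t - 2.
Check: q(1) = -3. ✓

q(t) = 5t^2 - 6t - 2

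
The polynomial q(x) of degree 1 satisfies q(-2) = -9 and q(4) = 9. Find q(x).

q(x) = 3x - 3

Write q(x) = ax + b. Substituting each data point gives a linear system:
  -2a + b = -9
  4a + b = 9
Solving the system yields a = 3, b = -3.
So q(x) = 3x - 3.
Check: q(-2) = -9. ✓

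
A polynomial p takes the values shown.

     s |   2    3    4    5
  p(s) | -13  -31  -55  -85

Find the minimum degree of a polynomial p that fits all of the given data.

2

Forward differences of the values at s = 2, 3, 4, 5:
  p  : -13  -31  -55  -85
  Δ  : -18  -24  -30
  Δ^2: -6  -6
  Δ^3: 0
The second differences are constant (-6) and nonzero, while all higher differences vanish, so the minimal degree is 2.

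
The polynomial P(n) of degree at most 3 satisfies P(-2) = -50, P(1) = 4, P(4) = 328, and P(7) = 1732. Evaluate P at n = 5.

Write P(n) = an^3 + bn^2 + cn + d. Substituting each data point gives a linear system:
  -8a + 4b - 2c + d = -50
  a + b + c + d = 4
  64a + 16b + 4c + d = 328
  343a + 49b + 7c + d = 1732
Solving the system yields a = 5, b = 0, c = 3, d = -4.
So P(n) = 5n^3 + 3n - 4.
Then P(5) = 636.

636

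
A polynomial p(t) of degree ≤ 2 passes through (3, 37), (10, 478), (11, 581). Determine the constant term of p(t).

Write p(t) = at^2 + bt + c. Substituting each data point gives a linear system:
  9a + 3b + c = 37
  100a + 10b + c = 478
  121a + 11b + c = 581
Solving the system yields a = 5, b = -2, c = -2.
So p(t) = 5t^2 - 2t - 2.
The constant term is -2.

-2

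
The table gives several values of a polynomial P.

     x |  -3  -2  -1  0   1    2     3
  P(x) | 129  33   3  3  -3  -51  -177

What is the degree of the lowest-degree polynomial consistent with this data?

Forward differences of the values at x = -3, -2, -1, 0, 1, 2, 3:
  P  : 129  33  3  3  -3  -51  -177
  Δ  : -96  -30  0  -6  -48  -126
  Δ^2: 66  30  -6  -42  -78
  Δ^3: -36  -36  -36  -36
  Δ^4: 0  0  0
  Δ^5: 0  0
  Δ^6: 0
The third differences are constant (-36) and nonzero, while all higher differences vanish, so the minimal degree is 3.

3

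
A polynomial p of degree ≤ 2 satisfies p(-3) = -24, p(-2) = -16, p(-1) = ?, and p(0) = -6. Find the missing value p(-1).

The 3 known points determine the degree-2 polynomial uniquely.
Write p(s) = as^2 + bs + c. Substituting each data point gives a linear system:
  9a - 3b + c = -24
  4a - 2b + c = -16
  c = -6
Solving the system yields a = -1, b = 3, c = -6.
So p(s) = -s^2 + 3s - 6.
Then p(-1) = -10.

-10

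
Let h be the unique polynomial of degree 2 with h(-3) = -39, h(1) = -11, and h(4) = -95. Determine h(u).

Using the Lagrange interpolation formula with nodes -3, 1, 4:
  L_0(u) = (u - 1)(u - 4) / 28
  L_1(u) = (u + 3)(u - 4) / -12
  L_2(u) = (u + 3)(u - 1) / 21
Then h(u) = -39·L_0(u) - 11·L_1(u) - 95·L_2(u).
Expanding and collecting terms gives h(u) = -5u² - 3u - 3.
Check: h(1) = -11. ✓

h(u) = -5u^2 - 3u - 3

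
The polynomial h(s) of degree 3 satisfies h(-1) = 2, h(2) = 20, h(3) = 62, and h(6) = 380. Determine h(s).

h(s) = s^3 + 5s^2 - 2s - 4

Write h(s) = as^3 + bs^2 + cs + d. Substituting each data point gives a linear system:
  -a + b - c + d = 2
  8a + 4b + 2c + d = 20
  27a + 9b + 3c + d = 62
  216a + 36b + 6c + d = 380
Solving the system yields a = 1, b = 5, c = -2, d = -4.
So h(s) = s^3 + 5s^2 - 2s - 4.
Check: h(-1) = 2. ✓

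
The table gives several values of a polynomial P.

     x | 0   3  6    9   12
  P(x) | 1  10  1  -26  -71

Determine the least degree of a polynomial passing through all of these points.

2

Forward differences of the values at x = 0, 3, 6, 9, 12:
  P  : 1  10  1  -26  -71
  Δ  : 9  -9  -27  -45
  Δ^2: -18  -18  -18
  Δ^3: 0  0
  Δ^4: 0
The second differences are constant (-18) and nonzero, while all higher differences vanish, so the minimal degree is 2.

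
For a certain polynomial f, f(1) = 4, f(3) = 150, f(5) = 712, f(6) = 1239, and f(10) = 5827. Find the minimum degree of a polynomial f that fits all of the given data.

3

Divided differences on the nodes 1, 3, 5, 6, 10:
  order 0: 4  150  712  1239  5827
  order 1: 73  281  527  1147
  order 2: 52  82  124
  order 3: 6  6
  order 4: 0
The order-3 divided differences are all 6 (nonzero) and every higher order vanishes, so the data lies on a polynomial of degree exactly 3.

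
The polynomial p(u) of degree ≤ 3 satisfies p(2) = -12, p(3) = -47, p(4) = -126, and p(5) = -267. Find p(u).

p(u) = -3u^3 + 5u^2 - 3u - 2

Write p(u) = au^3 + bu^2 + cu + d. Substituting each data point gives a linear system:
  8a + 4b + 2c + d = -12
  27a + 9b + 3c + d = -47
  64a + 16b + 4c + d = -126
  125a + 25b + 5c + d = -267
Solving the system yields a = -3, b = 5, c = -3, d = -2.
So p(u) = -3u^3 + 5u^2 - 3u - 2.
Check: p(2) = -12. ✓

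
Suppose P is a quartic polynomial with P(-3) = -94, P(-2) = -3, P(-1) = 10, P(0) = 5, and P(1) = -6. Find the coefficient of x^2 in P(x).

-1

Write P(x) = ax^4 + bx^3 + cx^2 + dx + e. Substituting each data point gives a linear system:
  81a - 27b + 9c - 3d + e = -94
  16a - 8b + 4c - 2d + e = -3
  a - b + c - d + e = 10
  e = 5
  a + b + c + d + e = -6
Solving the system yields a = -2, b = -2, c = -1, d = -6, e = 5.
So P(x) = -2x⁴ - 2x³ - x² - 6x + 5.
The coefficient of x^2 is -1.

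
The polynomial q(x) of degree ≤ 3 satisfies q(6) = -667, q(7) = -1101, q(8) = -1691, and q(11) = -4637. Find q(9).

-2461

Using the Lagrange interpolation formula with nodes 6, 7, 8, 11:
  L_0(x) = (x - 7)(x - 8)(x - 11) / -10
  L_1(x) = (x - 6)(x - 8)(x - 11) / 4
  L_2(x) = (x - 6)(x - 7)(x - 11) / -6
  L_3(x) = (x - 6)(x - 7)(x - 8) / 60
Then q(x) = -667·L_0(x) - 1101·L_1(x) - 1691·L_2(x) - 4637·L_3(x).
Expanding and collecting terms gives q(x) = -4x³ + 6x² - 4x + 5.
Evaluating at x = 9: q(9) = -2461.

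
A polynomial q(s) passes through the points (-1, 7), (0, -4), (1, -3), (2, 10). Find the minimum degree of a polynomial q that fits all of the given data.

2

Forward differences of the values at s = -1, 0, 1, 2:
  q  : 7  -4  -3  10
  Δ  : -11  1  13
  Δ^2: 12  12
  Δ^3: 0
The second differences are constant (12) and nonzero, while all higher differences vanish, so the minimal degree is 2.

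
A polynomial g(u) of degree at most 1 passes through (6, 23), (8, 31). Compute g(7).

Using the Lagrange interpolation formula with nodes 6, 8:
  L_0(u) = (u - 8) / -2
  L_1(u) = (u - 6) / 2
Then g(u) = 23·L_0(u) + 31·L_1(u).
Expanding and collecting terms gives g(u) = 4u - 1.
Evaluating at u = 7: g(7) = 27.

27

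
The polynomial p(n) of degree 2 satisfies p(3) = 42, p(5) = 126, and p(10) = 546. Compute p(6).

Write p(n) = an^2 + bn + c. Substituting each data point gives a linear system:
  9a + 3b + c = 42
  25a + 5b + c = 126
  100a + 10b + c = 546
Solving the system yields a = 6, b = -6, c = 6.
So p(n) = 6n² - 6n + 6.
Then p(6) = 186.

186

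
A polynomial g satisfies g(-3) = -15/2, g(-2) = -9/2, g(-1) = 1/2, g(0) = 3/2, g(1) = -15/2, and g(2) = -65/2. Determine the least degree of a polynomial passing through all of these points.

3

Forward differences of the values at s = -3, -2, -1, 0, 1, 2:
  g  : -15/2  -9/2  1/2  3/2  -15/2  -65/2
  Δ  : 3  5  1  -9  -25
  Δ^2: 2  -4  -10  -16
  Δ^3: -6  -6  -6
  Δ^4: 0  0
  Δ^5: 0
The third differences are constant (-6) and nonzero, while all higher differences vanish, so the minimal degree is 3.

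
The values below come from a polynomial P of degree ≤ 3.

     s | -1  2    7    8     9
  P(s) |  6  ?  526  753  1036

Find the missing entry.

The 4 known points determine the degree-3 polynomial uniquely.
Write P(s) = as^3 + bs^2 + cs + d. Substituting each data point gives a linear system:
  -a + b - c + d = 6
  343a + 49b + 7c + d = 526
  512a + 64b + 8c + d = 753
  729a + 81b + 9c + d = 1036
Solving the system yields a = 1, b = 4, c = -2, d = 1.
So P(s) = s³ + 4s² - 2s + 1.
Then P(2) = 21.

21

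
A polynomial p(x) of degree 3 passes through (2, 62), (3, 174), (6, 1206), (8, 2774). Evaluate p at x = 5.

Using the Lagrange interpolation formula with nodes 2, 3, 6, 8:
  L_0(x) = (x - 3)(x - 6)(x - 8) / -24
  L_1(x) = (x - 2)(x - 6)(x - 8) / 15
  L_2(x) = (x - 2)(x - 3)(x - 8) / -24
  L_3(x) = (x - 2)(x - 3)(x - 6) / 60
Then p(x) = 62·L_0(x) + 174·L_1(x) + 1206·L_2(x) + 2774·L_3(x).
Expanding and collecting terms gives p(x) = 5x³ + 3x² + 2x + 6.
Evaluating at x = 5: p(5) = 716.

716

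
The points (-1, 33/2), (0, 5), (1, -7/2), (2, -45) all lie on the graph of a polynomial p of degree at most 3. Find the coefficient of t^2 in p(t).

Write p(t) = at^3 + bt^2 + ct + d. Substituting each data point gives a linear system:
  -a + b - c + d = 33/2
  d = 5
  a + b + c + d = -7/2
  8a + 4b + 2c + d = -45
Solving the system yields a = -6, b = 3/2, c = -4, d = 5.
So p(t) = -6t^3 + (3/2)t^2 - 4t + 5.
The coefficient of t^2 is 3/2.

3/2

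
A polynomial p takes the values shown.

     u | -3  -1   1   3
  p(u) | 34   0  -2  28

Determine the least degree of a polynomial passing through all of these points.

2

Forward differences of the values at u = -3, -1, 1, 3:
  p  : 34  0  -2  28
  Δ  : -34  -2  30
  Δ^2: 32  32
  Δ^3: 0
The second differences are constant (32) and nonzero, while all higher differences vanish, so the minimal degree is 2.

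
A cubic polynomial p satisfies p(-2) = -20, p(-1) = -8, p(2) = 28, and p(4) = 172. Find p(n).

Write p(n) = an^3 + bn^2 + cn + d. Substituting each data point gives a linear system:
  -8a + 4b - 2c + d = -20
  -a + b - c + d = -8
  8a + 4b + 2c + d = 28
  64a + 16b + 4c + d = 172
Solving the system yields a = 2, b = 2, c = 4, d = -4.
So p(n) = 2n³ + 2n² + 4n - 4.
Check: p(2) = 28. ✓

p(n) = 2n^3 + 2n^2 + 4n - 4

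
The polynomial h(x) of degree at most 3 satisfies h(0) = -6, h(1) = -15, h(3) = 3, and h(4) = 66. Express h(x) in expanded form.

Write h(x) = ax^3 + bx^2 + cx + d. Substituting each data point gives a linear system:
  d = -6
  a + b + c + d = -15
  27a + 9b + 3c + d = 3
  64a + 16b + 4c + d = 66
Solving the system yields a = 3, b = -6, c = -6, d = -6.
So h(x) = 3x³ - 6x² - 6x - 6.
Check: h(3) = 3. ✓

h(x) = 3x^3 - 6x^2 - 6x - 6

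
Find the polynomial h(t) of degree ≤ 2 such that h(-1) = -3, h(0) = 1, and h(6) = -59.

h(t) = -2t^2 + 2t + 1

Using the Lagrange interpolation formula with nodes -1, 0, 6:
  L_0(t) = t(t - 6) / 7
  L_1(t) = (t + 1)(t - 6) / -6
  L_2(t) = (t + 1)t / 42
Then h(t) = -3·L_0(t) + 1·L_1(t) - 59·L_2(t).
Expanding and collecting terms gives h(t) = -2t^2 + 2t + 1.
Check: h(0) = 1. ✓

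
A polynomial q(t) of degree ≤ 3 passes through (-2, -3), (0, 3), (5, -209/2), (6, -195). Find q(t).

q(t) = -t^3 - (1/2)t^2 + 6t + 3

Using the Lagrange interpolation formula with nodes -2, 0, 5, 6:
  L_0(t) = t(t - 5)(t - 6) / -112
  L_1(t) = (t + 2)(t - 5)(t - 6) / 60
  L_2(t) = (t + 2)t(t - 6) / -35
  L_3(t) = (t + 2)t(t - 5) / 48
Then q(t) = -3·L_0(t) + 3·L_1(t) - 209/2·L_2(t) - 195·L_3(t).
Expanding and collecting terms gives q(t) = -t^3 - (1/2)t^2 + 6t + 3.
Check: q(0) = 3. ✓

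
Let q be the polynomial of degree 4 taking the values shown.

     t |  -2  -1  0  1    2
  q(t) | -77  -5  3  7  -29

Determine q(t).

Write q(t) = at^4 + bt^3 + ct^2 + dt + e. Substituting each data point gives a linear system:
  16a - 8b + 4c - 2d + e = -77
  a - b + c - d + e = -5
  e = 3
  a + b + c + d + e = 7
  16a + 8b + 4c + 2d + e = -29
Solving the system yields a = -4, b = 2, c = 2, d = 4, e = 3.
So q(t) = -4t^4 + 2t^3 + 2t^2 + 4t + 3.
Check: q(0) = 3. ✓

q(t) = -4t^4 + 2t^3 + 2t^2 + 4t + 3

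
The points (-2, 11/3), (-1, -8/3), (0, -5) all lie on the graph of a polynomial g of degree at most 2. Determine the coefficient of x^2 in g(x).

Write g(x) = ax^2 + bx + c. Substituting each data point gives a linear system:
  4a - 2b + c = 11/3
  a - b + c = -8/3
  c = -5
Solving the system yields a = 2, b = -1/3, c = -5.
So g(x) = 2x² - (1/3)x - 5.
The leading coefficient is 2.

2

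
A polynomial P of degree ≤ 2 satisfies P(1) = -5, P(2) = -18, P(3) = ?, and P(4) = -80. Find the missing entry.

On equispaced nodes a degree-2 polynomial has vanishing third forward difference, so
  - P(1) + 3·P(2) - 3·P(3) + P(4) = 0.
Substituting the known values and solving for P(3):
  -3·P(3) = 129
  P(3) = -43.

-43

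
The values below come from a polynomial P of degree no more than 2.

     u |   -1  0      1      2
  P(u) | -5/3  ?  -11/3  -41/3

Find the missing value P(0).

1/3

The 3 known points determine the degree-2 polynomial uniquely.
Write P(u) = au^2 + bu + c. Substituting each data point gives a linear system:
  a - b + c = -5/3
  a + b + c = -11/3
  4a + 2b + c = -41/3
Solving the system yields a = -3, b = -1, c = 1/3.
So P(u) = -3u² - u + 1/3.
Then P(0) = 1/3.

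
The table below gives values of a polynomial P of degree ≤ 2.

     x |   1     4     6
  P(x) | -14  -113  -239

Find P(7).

-320

Write P(x) = ax^2 + bx + c. Substituting each data point gives a linear system:
  a + b + c = -14
  16a + 4b + c = -113
  36a + 6b + c = -239
Solving the system yields a = -6, b = -3, c = -5.
So P(x) = -6x^2 - 3x - 5.
Then P(7) = -320.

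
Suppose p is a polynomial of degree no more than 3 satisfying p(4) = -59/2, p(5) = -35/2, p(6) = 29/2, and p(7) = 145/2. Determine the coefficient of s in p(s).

-4

Write p(s) = as^3 + bs^2 + cs + d. Substituting each data point gives a linear system:
  64a + 16b + 4c + d = -59/2
  125a + 25b + 5c + d = -35/2
  216a + 36b + 6c + d = 29/2
  343a + 49b + 7c + d = 145/2
Solving the system yields a = 1, b = -5, c = -4, d = 5/2.
So p(s) = s^3 - 5s^2 - 4s + 5/2.
The coefficient of s is -4.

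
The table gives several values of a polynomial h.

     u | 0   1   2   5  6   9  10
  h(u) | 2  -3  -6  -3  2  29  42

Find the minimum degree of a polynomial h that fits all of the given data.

2

Divided differences on the nodes 0, 1, 2, 5, 6, 9, 10:
  order 0: 2  -3  -6  -3  2  29  42
  order 1: -5  -3  1  5  9  13
  order 2: 1  1  1  1  1
  order 3: 0  0  0  0
  order 4: 0  0  0
  order 5: 0  0
  order 6: 0
The order-2 divided differences are all 1 (nonzero) and every higher order vanishes, so the data lies on a polynomial of degree exactly 2.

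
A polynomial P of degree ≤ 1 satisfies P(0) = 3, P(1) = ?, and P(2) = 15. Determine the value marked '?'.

The 2 known points determine the degree-1 polynomial uniquely.
Write P(t) = at + b. Substituting each data point gives a linear system:
  b = 3
  2a + b = 15
Solving the system yields a = 6, b = 3.
So P(t) = 6t + 3.
Then P(1) = 9.

9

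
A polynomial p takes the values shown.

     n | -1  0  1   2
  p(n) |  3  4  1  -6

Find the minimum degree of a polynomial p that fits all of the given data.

Forward differences of the values at n = -1, 0, 1, 2:
  p  : 3  4  1  -6
  Δ  : 1  -3  -7
  Δ^2: -4  -4
  Δ^3: 0
The second differences are constant (-4) and nonzero, while all higher differences vanish, so the minimal degree is 2.

2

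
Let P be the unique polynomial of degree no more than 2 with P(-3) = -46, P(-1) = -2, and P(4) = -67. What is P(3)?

Using the Lagrange interpolation formula with nodes -3, -1, 4:
  L_0(x) = (x + 1)(x - 4) / 14
  L_1(x) = (x + 3)(x - 4) / -10
  L_2(x) = (x + 3)(x + 1) / 35
Then P(x) = -46·L_0(x) - 2·L_1(x) - 67·L_2(x).
Expanding and collecting terms gives P(x) = -5x^2 + 2x + 5.
Evaluating at x = 3: P(3) = -34.

-34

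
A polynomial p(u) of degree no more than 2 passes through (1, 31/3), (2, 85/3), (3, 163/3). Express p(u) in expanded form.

p(u) = 4u^2 + 6u + 1/3

Using the Lagrange interpolation formula with nodes 1, 2, 3:
  L_0(u) = (u - 2)(u - 3) / 2
  L_1(u) = (u - 1)(u - 3) / -1
  L_2(u) = (u - 1)(u - 2) / 2
Then p(u) = 31/3·L_0(u) + 85/3·L_1(u) + 163/3·L_2(u).
Expanding and collecting terms gives p(u) = 4u² + 6u + 1/3.
Check: p(1) = 31/3. ✓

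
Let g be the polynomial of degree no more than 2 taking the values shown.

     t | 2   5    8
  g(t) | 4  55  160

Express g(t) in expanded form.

Write g(t) = at^2 + bt + c. Substituting each data point gives a linear system:
  4a + 2b + c = 4
  25a + 5b + c = 55
  64a + 8b + c = 160
Solving the system yields a = 3, b = -4, c = 0.
So g(t) = 3t² - 4t.
Check: g(8) = 160. ✓

g(t) = 3t^2 - 4t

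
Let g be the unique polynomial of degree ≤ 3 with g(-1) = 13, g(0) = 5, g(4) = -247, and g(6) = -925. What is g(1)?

Using the Lagrange interpolation formula with nodes -1, 0, 4, 6:
  L_0(t) = t(t - 4)(t - 6) / -35
  L_1(t) = (t + 1)(t - 4)(t - 6) / 24
  L_2(t) = (t + 1)t(t - 6) / -40
  L_3(t) = (t + 1)t(t - 4) / 84
Then g(t) = 13·L_0(t) + 5·L_1(t) - 247·L_2(t) - 925·L_3(t).
Expanding and collecting terms gives g(t) = -5t^3 + 4t^2 + t + 5.
Evaluating at t = 1: g(1) = 5.

5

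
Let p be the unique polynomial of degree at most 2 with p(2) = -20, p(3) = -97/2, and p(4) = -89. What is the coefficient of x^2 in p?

-6

Write p(x) = ax^2 + bx + c. Substituting each data point gives a linear system:
  4a + 2b + c = -20
  9a + 3b + c = -97/2
  16a + 4b + c = -89
Solving the system yields a = -6, b = 3/2, c = 1.
So p(x) = -6x^2 + (3/2)x + 1.
The leading coefficient is -6.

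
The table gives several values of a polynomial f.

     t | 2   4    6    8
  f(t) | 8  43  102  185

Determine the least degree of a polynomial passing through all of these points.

2

Forward differences of the values at t = 2, 4, 6, 8:
  f  : 8  43  102  185
  Δ  : 35  59  83
  Δ^2: 24  24
  Δ^3: 0
The second differences are constant (24) and nonzero, while all higher differences vanish, so the minimal degree is 2.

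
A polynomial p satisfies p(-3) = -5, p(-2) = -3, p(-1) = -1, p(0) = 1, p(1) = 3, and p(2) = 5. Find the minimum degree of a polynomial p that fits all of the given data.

1

Forward differences of the values at s = -3, -2, -1, 0, 1, 2:
  p  : -5  -3  -1  1  3  5
  Δ  : 2  2  2  2  2
  Δ^2: 0  0  0  0
  Δ^3: 0  0  0
  Δ^4: 0  0
  Δ^5: 0
The first differences are constant (2) and nonzero, while all higher differences vanish, so the minimal degree is 1.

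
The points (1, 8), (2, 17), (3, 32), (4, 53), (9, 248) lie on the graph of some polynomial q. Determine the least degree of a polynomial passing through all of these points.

Divided differences on the nodes 1, 2, 3, 4, 9:
  order 0: 8  17  32  53  248
  order 1: 9  15  21  39
  order 2: 3  3  3
  order 3: 0  0
  order 4: 0
The order-2 divided differences are all 3 (nonzero) and every higher order vanishes, so the data lies on a polynomial of degree exactly 2.

2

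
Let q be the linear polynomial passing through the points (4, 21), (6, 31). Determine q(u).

q(u) = 5u + 1

Using the Lagrange interpolation formula with nodes 4, 6:
  L_0(u) = (u - 6) / -2
  L_1(u) = (u - 4) / 2
Then q(u) = 21·L_0(u) + 31·L_1(u).
Expanding and collecting terms gives q(u) = 5u + 1.
Check: q(6) = 31. ✓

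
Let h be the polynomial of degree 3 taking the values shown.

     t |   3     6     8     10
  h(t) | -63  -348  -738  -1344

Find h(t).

Write h(t) = at^3 + bt^2 + ct + d. Substituting each data point gives a linear system:
  27a + 9b + 3c + d = -63
  216a + 36b + 6c + d = -348
  512a + 64b + 8c + d = -738
  1000a + 100b + 10c + d = -1344
Solving the system yields a = -1, b = -3, c = -5, d = 6.
So h(t) = -t^3 - 3t^2 - 5t + 6.
Check: h(6) = -348. ✓

h(t) = -t^3 - 3t^2 - 5t + 6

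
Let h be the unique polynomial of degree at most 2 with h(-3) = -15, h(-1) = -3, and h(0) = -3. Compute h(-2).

-7

Write h(t) = at^2 + bt + c. Substituting each data point gives a linear system:
  9a - 3b + c = -15
  a - b + c = -3
  c = -3
Solving the system yields a = -2, b = -2, c = -3.
So h(t) = -2t² - 2t - 3.
Then h(-2) = -7.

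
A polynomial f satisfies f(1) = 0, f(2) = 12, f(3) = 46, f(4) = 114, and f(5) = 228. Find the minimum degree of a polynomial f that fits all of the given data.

Forward differences of the values at u = 1, 2, 3, 4, 5:
  f  : 0  12  46  114  228
  Δ  : 12  34  68  114
  Δ^2: 22  34  46
  Δ^3: 12  12
  Δ^4: 0
The third differences are constant (12) and nonzero, while all higher differences vanish, so the minimal degree is 3.

3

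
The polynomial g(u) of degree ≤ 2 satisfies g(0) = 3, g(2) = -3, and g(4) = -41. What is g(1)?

Using the Lagrange interpolation formula with nodes 0, 2, 4:
  L_0(u) = (u - 2)(u - 4) / 8
  L_1(u) = u(u - 4) / -4
  L_2(u) = u(u - 2) / 8
Then g(u) = 3·L_0(u) - 3·L_1(u) - 41·L_2(u).
Expanding and collecting terms gives g(u) = -4u^2 + 5u + 3.
Evaluating at u = 1: g(1) = 4.

4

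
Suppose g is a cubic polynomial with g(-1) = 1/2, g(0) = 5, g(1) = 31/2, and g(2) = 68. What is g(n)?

Write g(n) = an^3 + bn^2 + cn + d. Substituting each data point gives a linear system:
  -a + b - c + d = 1/2
  d = 5
  a + b + c + d = 31/2
  8a + 4b + 2c + d = 68
Solving the system yields a = 6, b = 3, c = 3/2, d = 5.
So g(n) = 6n^3 + 3n^2 + (3/2)n + 5.
Check: g(1) = 31/2. ✓

g(n) = 6n^3 + 3n^2 + (3/2)n + 5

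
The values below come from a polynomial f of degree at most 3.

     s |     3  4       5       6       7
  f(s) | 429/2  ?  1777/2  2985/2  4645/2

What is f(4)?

949/2

The 4 known points determine the degree-3 polynomial uniquely.
Write f(s) = as^3 + bs^2 + cs + d. Substituting each data point gives a linear system:
  27a + 9b + 3c + d = 429/2
  125a + 25b + 5c + d = 1777/2
  216a + 36b + 6c + d = 2985/2
  343a + 49b + 7c + d = 4645/2
Solving the system yields a = 6, b = 5, c = 3, d = -3/2.
So f(s) = 6s^3 + 5s^2 + 3s - 3/2.
Then f(4) = 949/2.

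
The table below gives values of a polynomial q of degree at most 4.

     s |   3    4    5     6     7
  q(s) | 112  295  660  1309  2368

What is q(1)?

Using the Lagrange interpolation formula with nodes 3, 4, 5, 6, 7:
  L_0(s) = (s - 4)(s - 5)(s - 6)(s - 7) / 24
  L_1(s) = (s - 3)(s - 5)(s - 6)(s - 7) / -6
  L_2(s) = (s - 3)(s - 4)(s - 6)(s - 7) / 4
  L_3(s) = (s - 3)(s - 4)(s - 5)(s - 7) / -6
  L_4(s) = (s - 3)(s - 4)(s - 5)(s - 6) / 24
Then q(s) = 112·L_0(s) + 295·L_1(s) + 660·L_2(s) + 1309·L_3(s) + 2368·L_4(s).
Expanding and collecting terms gives q(s) = s⁴ - s³ + 6s² + 3s - 5.
Evaluating at s = 1: q(1) = 4.

4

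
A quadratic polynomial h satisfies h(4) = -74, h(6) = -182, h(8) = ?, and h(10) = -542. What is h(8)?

-338

The 3 known points determine the degree-2 polynomial uniquely.
Write h(n) = an^2 + bn + c. Substituting each data point gives a linear system:
  16a + 4b + c = -74
  36a + 6b + c = -182
  100a + 10b + c = -542
Solving the system yields a = -6, b = 6, c = -2.
So h(n) = -6n^2 + 6n - 2.
Then h(8) = -338.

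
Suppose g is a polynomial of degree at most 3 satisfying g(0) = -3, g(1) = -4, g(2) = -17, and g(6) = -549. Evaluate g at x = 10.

-2713

Write g(x) = ax^3 + bx^2 + cx + d. Substituting each data point gives a linear system:
  d = -3
  a + b + c + d = -4
  8a + 4b + 2c + d = -17
  216a + 36b + 6c + d = -549
Solving the system yields a = -3, b = 3, c = -1, d = -3.
So g(x) = -3x³ + 3x² - x - 3.
Then g(10) = -2713.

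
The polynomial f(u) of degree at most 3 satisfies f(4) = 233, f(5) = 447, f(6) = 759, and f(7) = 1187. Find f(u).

Write f(u) = au^3 + bu^2 + cu + d. Substituting each data point gives a linear system:
  64a + 16b + 4c + d = 233
  125a + 25b + 5c + d = 447
  216a + 36b + 6c + d = 759
  343a + 49b + 7c + d = 1187
Solving the system yields a = 3, b = 4, c = -5, d = -3.
So f(u) = 3u^3 + 4u^2 - 5u - 3.
Check: f(6) = 759. ✓

f(u) = 3u^3 + 4u^2 - 5u - 3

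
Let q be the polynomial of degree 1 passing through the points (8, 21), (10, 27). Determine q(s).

Write q(s) = as + b. Substituting each data point gives a linear system:
  8a + b = 21
  10a + b = 27
Solving the system yields a = 3, b = -3.
So q(s) = 3s - 3.
Check: q(8) = 21. ✓

q(s) = 3s - 3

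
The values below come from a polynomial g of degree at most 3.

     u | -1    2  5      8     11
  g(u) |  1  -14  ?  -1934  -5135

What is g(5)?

-443

On equispaced nodes a degree-3 polynomial has vanishing fourth forward difference, so
  g(-1) - 4·g(2) + 6·g(5) - 4·g(8) + g(11) = 0.
Substituting the known values and solving for g(5):
  6·g(5) = -2658
  g(5) = -443.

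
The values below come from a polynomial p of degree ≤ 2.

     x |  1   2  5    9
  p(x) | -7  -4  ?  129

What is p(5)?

The 3 known points determine the degree-2 polynomial uniquely.
Write p(x) = ax^2 + bx + c. Substituting each data point gives a linear system:
  a + b + c = -7
  4a + 2b + c = -4
  81a + 9b + c = 129
Solving the system yields a = 2, b = -3, c = -6.
So p(x) = 2x^2 - 3x - 6.
Then p(5) = 29.

29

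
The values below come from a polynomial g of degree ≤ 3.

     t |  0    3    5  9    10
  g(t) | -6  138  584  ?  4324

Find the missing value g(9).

The 4 known points determine the degree-3 polynomial uniquely.
Write g(t) = at^3 + bt^2 + ct + d. Substituting each data point gives a linear system:
  d = -6
  27a + 9b + 3c + d = 138
  125a + 25b + 5c + d = 584
  1000a + 100b + 10c + d = 4324
Solving the system yields a = 4, b = 3, c = 3, d = -6.
So g(t) = 4t^3 + 3t^2 + 3t - 6.
Then g(9) = 3180.

3180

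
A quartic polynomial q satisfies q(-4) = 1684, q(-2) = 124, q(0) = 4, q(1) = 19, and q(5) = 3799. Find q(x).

Write q(x) = ax^4 + bx^3 + cx^2 + dx + e. Substituting each data point gives a linear system:
  256a - 64b + 16c - 4d + e = 1684
  16a - 8b + 4c - 2d + e = 124
  e = 4
  a + b + c + d + e = 19
  625a + 125b + 25c + 5d + e = 3799
Solving the system yields a = 6, b = -1, c = 6, d = 4, e = 4.
So q(x) = 6x⁴ - x³ + 6x² + 4x + 4.
Check: q(-2) = 124. ✓

q(x) = 6x^4 - x^3 + 6x^2 + 4x + 4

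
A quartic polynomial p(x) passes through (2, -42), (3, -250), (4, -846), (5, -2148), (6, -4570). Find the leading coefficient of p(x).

-4

Write p(x) = ax^4 + bx^3 + cx^2 + dx + e. Substituting each data point gives a linear system:
  16a + 8b + 4c + 2d + e = -42
  81a + 27b + 9c + 3d + e = -250
  256a + 64b + 16c + 4d + e = -846
  625a + 125b + 25c + 5d + e = -2148
  1296a + 216b + 36c + 6d + e = -4570
Solving the system yields a = -4, b = 3, c = -1, d = 0, e = 2.
So p(x) = -4x^4 + 3x^3 - x^2 + 2.
The leading coefficient is -4.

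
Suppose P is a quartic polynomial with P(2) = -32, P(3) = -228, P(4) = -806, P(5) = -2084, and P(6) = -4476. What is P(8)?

-14738

Using the Lagrange interpolation formula with nodes 2, 3, 4, 5, 6:
  L_0(n) = (n - 3)(n - 4)(n - 5)(n - 6) / 24
  L_1(n) = (n - 2)(n - 4)(n - 5)(n - 6) / -6
  L_2(n) = (n - 2)(n - 3)(n - 5)(n - 6) / 4
  L_3(n) = (n - 2)(n - 3)(n - 4)(n - 6) / -6
  L_4(n) = (n - 2)(n - 3)(n - 4)(n - 5) / 24
Then P(n) = -32·L_0(n) - 228·L_1(n) - 806·L_2(n) - 2084·L_3(n) - 4476·L_4(n).
Expanding and collecting terms gives P(n) = -4n⁴ + 3n³ + 2n² - 3n + 6.
Evaluating at n = 8: P(8) = -14738.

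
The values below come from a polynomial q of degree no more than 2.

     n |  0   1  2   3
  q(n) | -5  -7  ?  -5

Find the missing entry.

The 3 known points determine the degree-2 polynomial uniquely.
Write q(n) = an^2 + bn + c. Substituting each data point gives a linear system:
  c = -5
  a + b + c = -7
  9a + 3b + c = -5
Solving the system yields a = 1, b = -3, c = -5.
So q(n) = n^2 - 3n - 5.
Then q(2) = -7.

-7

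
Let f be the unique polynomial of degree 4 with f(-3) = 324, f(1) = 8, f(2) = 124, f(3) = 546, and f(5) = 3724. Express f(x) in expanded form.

f(x) = 5x^4 + 4x^3 + 4x^2 + x - 6

Write f(x) = ax^4 + bx^3 + cx^2 + dx + e. Substituting each data point gives a linear system:
  81a - 27b + 9c - 3d + e = 324
  a + b + c + d + e = 8
  16a + 8b + 4c + 2d + e = 124
  81a + 27b + 9c + 3d + e = 546
  625a + 125b + 25c + 5d + e = 3724
Solving the system yields a = 5, b = 4, c = 4, d = 1, e = -6.
So f(x) = 5x⁴ + 4x³ + 4x² + x - 6.
Check: f(-3) = 324. ✓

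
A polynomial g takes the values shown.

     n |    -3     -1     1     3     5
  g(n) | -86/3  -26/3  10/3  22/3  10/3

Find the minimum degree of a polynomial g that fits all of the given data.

2

Forward differences of the values at n = -3, -1, 1, 3, 5:
  g  : -86/3  -26/3  10/3  22/3  10/3
  Δ  : 20  12  4  -4
  Δ^2: -8  -8  -8
  Δ^3: 0  0
  Δ^4: 0
The second differences are constant (-8) and nonzero, while all higher differences vanish, so the minimal degree is 2.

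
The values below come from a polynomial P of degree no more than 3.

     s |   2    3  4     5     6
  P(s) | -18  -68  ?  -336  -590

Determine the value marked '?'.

On equispaced nodes a degree-3 polynomial has vanishing fourth forward difference, so
  P(2) - 4·P(3) + 6·P(4) - 4·P(5) + P(6) = 0.
Substituting the known values and solving for P(4):
  6·P(4) = -1008
  P(4) = -168.

-168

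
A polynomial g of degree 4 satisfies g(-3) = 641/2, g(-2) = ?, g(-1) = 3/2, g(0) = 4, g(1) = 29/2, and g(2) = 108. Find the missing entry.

The 5 known points determine the degree-4 polynomial uniquely.
Write g(t) = at^4 + bt^3 + ct^2 + dt + e. Substituting each data point gives a linear system:
  81a - 27b + 9c - 3d + e = 641/2
  a - b + c - d + e = 3/2
  e = 4
  a + b + c + d + e = 29/2
  16a + 8b + 4c + 2d + e = 108
Solving the system yields a = 5, b = 5/2, c = -1, d = 4, e = 4.
So g(t) = 5t⁴ + (5/2)t³ - t² + 4t + 4.
Then g(-2) = 52.

52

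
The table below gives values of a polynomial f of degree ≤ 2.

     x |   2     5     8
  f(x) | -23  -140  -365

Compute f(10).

-575

Using the Lagrange interpolation formula with nodes 2, 5, 8:
  L_0(x) = (x - 5)(x - 8) / 18
  L_1(x) = (x - 2)(x - 8) / -9
  L_2(x) = (x - 2)(x - 5) / 18
Then f(x) = -23·L_0(x) - 140·L_1(x) - 365·L_2(x).
Expanding and collecting terms gives f(x) = -6x² + 3x - 5.
Evaluating at x = 10: f(10) = -575.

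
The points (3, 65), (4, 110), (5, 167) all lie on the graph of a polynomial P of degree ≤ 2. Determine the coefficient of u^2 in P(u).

6

Write P(u) = au^2 + bu + c. Substituting each data point gives a linear system:
  9a + 3b + c = 65
  16a + 4b + c = 110
  25a + 5b + c = 167
Solving the system yields a = 6, b = 3, c = 2.
So P(u) = 6u^2 + 3u + 2.
The leading coefficient is 6.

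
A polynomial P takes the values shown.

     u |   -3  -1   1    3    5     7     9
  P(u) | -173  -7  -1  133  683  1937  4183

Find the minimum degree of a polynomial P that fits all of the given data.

Forward differences of the values at u = -3, -1, 1, 3, 5, 7, 9:
  P  : -173  -7  -1  133  683  1937  4183
  Δ  : 166  6  134  550  1254  2246
  Δ^2: -160  128  416  704  992
  Δ^3: 288  288  288  288
  Δ^4: 0  0  0
  Δ^5: 0  0
  Δ^6: 0
The third differences are constant (288) and nonzero, while all higher differences vanish, so the minimal degree is 3.

3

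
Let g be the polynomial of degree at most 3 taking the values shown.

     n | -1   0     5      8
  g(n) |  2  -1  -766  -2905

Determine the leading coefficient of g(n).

-5

Write g(n) = an^3 + bn^2 + cn + d. Substituting each data point gives a linear system:
  -a + b - c + d = 2
  d = -1
  125a + 25b + 5c + d = -766
  512a + 64b + 8c + d = -2905
Solving the system yields a = -5, b = -5, c = -3, d = -1.
So g(n) = -5n^3 - 5n^2 - 3n - 1.
The leading coefficient is -5.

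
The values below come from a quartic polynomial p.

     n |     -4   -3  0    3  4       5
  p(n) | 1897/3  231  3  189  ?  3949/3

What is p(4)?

The 5 known points determine the degree-4 polynomial uniquely.
Write p(n) = an^4 + bn^3 + cn^2 + dn + e. Substituting each data point gives a linear system:
  256a - 64b + 16c - 4d + e = 1897/3
  81a - 27b + 9c - 3d + e = 231
  e = 3
  81a + 27b + 9c + 3d + e = 189
  625a + 125b + 25c + 5d + e = 3949/3
Solving the system yields a = 2, b = -1/3, c = 5, d = -4, e = 3.
So p(n) = 2n⁴ - (1/3)n³ + 5n² - 4n + 3.
Then p(4) = 1673/3.

1673/3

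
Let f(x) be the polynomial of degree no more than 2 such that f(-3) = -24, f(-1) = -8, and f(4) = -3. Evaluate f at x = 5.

-8

Using the Lagrange interpolation formula with nodes -3, -1, 4:
  L_0(x) = (x + 1)(x - 4) / 14
  L_1(x) = (x + 3)(x - 4) / -10
  L_2(x) = (x + 3)(x + 1) / 35
Then f(x) = -24·L_0(x) - 8·L_1(x) - 3·L_2(x).
Expanding and collecting terms gives f(x) = -x^2 + 4x - 3.
Evaluating at x = 5: f(5) = -8.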